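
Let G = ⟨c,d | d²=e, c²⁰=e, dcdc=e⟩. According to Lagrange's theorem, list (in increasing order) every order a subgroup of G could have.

|G| = 40 = 2³ · 5. By Lagrange's theorem the order of any subgroup divides 40; the divisors of 40 are 1, 2, 4, 5, 8, 10, 20, 40.

Answer: 1, 2, 4, 5, 8, 10, 20, 40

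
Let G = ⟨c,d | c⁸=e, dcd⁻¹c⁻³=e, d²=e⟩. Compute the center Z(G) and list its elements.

An element z ∈ Z(G) iff z commutes with every generator.
For example c⁴ is central: (c⁴)·c = c⁵ = c·(c⁴); (c⁴)·d = c⁴d = d·(c⁴).
Whereas c ∉ Z(G) since c·d = cd ≠ c³d = d·c.
Checking each of the 16 elements this way gives Z(G) = {e, c⁴}, of order 2.

Answer: {e, c⁴}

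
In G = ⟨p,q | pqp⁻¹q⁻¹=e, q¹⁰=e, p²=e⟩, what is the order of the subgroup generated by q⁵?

|⟨q⁵⟩| equals the order of q⁵. Compute successive powers until reaching e:
  (q⁵)¹ = q⁵, (q⁵)² = e.
The smallest positive k with (q⁵)ᵏ = e is 2, so |⟨q⁵⟩| = 2.

Answer: 2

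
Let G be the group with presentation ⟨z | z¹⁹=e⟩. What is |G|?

G is generated by a single element, so G is cyclic. The relator gives z¹⁹ = e and no smaller power is forced to be e, so the 19 powers {e, z, z², z³, z⁴, z⁵, z⁶, z⁷, z⁸, z⁹, z¹², z¹³, z¹¹, z¹⁰, z¹⁴, z¹⁵, z¹⁶, z¹⁷, z¹⁸} are distinct. Hence |G| = 19.

Answer: 19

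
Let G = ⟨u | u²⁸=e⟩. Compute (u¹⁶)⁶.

Compute successive powers of (u¹⁶), reducing at each step:
  (u¹⁶)²: (u¹⁶) · u¹⁶ = u⁴
  (u¹⁶)³: (u⁴) · u¹⁶ = u²⁰
  (u¹⁶)⁴: (u²⁰) · u¹⁶ = u⁸
  (u¹⁶)⁵: (u⁸) · u¹⁶ = u²⁴
  (u¹⁶)⁶: (u²⁴) · u¹⁶ = u¹²

Answer: u¹²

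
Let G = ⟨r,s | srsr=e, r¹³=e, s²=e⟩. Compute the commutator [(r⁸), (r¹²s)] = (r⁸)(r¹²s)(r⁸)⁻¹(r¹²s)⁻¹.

[(r⁸), (r¹²s)] = (r⁸)·(r¹²s)·(r⁸)⁻¹·(r¹²s)⁻¹.
  (r⁸) · (r¹²s) = r⁷s
  (r⁷s) · (r⁵) = r²s
  (r²s) · (r¹²s) = r³

Answer: r³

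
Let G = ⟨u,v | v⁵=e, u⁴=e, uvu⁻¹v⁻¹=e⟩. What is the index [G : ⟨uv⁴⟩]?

First find ord(uv⁴) by computing successive powers:
  (uv⁴)¹ = uv⁴, (uv⁴)² = u²v³, (uv⁴)³ = u³v², (uv⁴)⁴ = v, (uv⁴)⁵ = u, (uv⁴)⁶ = u²v⁴, (uv⁴)⁷ = u³v³, (uv⁴)⁸ = v², (uv⁴)⁹ = uv, (uv⁴)¹⁰ = u², (uv⁴)¹¹ = u³v⁴, (uv⁴)¹² = v³, (uv⁴)¹³ = uv², (uv⁴)¹⁴ = u²v, (uv⁴)¹⁵ = u³, (uv⁴)¹⁶ = v⁴, (uv⁴)¹⁷ = uv³, (uv⁴)¹⁸ = u²v², (uv⁴)¹⁹ = u³v, (uv⁴)²⁰ = e.
So |⟨uv⁴⟩| = ord(uv⁴) = 20. With |G| = 20, by Lagrange [G : ⟨uv⁴⟩] = 20/20 = 1.

Answer: 1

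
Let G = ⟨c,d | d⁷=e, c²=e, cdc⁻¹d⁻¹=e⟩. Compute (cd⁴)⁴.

Compute successive powers of (cd⁴), reducing at each step:
  (cd⁴)²: (cd⁴) · c = d⁴;   (d⁴) · d⁴ = d
  (cd⁴)³: d · c = cd;   (cd) · d⁴ = cd⁵
  (cd⁴)⁴: (cd⁵) · c = d⁵;   (d⁵) · d⁴ = d²

Answer: d²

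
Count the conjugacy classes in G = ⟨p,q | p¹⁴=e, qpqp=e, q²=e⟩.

The conjugacy classes (representative and size) are:
  [e] (size 1), [p¹³] (size 2), [p²] (size 2), [p³] (size 2), [p¹⁰] (size 2), [p⁵] (size 2), [p⁸] (size 2), [p⁷] (size 1), [p⁶q] (size 7), [p⁹q] (size 7).
Class equation: 1 + 2 + 2 + 2 + 2 + 2 + 2 + 1 + 7 + 7 = 28 = |G|. So G has 10 conjugacy classes.

Answer: 10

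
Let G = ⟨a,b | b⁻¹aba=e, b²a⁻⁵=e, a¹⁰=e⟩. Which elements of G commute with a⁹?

⟨a⁹⟩ ⊆ C_G(a⁹) since powers of a⁹ commute with a⁹; so |C_G(a⁹)| ≥ |⟨a⁹⟩| = 10.
By orbit–stabilizer, |C_G(a⁹)| = |G| / |conj. class of a⁹| = 20 / 2 = 10.
The 10 elements commuting with a⁹ are {e, a, a², a³, a⁴, a⁵, a⁶, a⁷, a⁸, a⁹}.

Answer: {e, a, a², a³, a⁴, a⁵, a⁶, a⁷, a⁸, a⁹}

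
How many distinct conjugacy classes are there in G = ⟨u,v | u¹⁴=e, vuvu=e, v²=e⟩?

The conjugacy classes (representative and size) are:
  [e] (size 1), [u¹³] (size 2), [u²] (size 2), [u³] (size 2), [u¹⁰] (size 2), [u⁵] (size 2), [u⁸] (size 2), [u⁷] (size 1), [u⁶v] (size 7), [u⁹v] (size 7).
Class equation: 1 + 2 + 2 + 2 + 2 + 2 + 2 + 1 + 7 + 7 = 28 = |G|. So G has 10 conjugacy classes.

Answer: 10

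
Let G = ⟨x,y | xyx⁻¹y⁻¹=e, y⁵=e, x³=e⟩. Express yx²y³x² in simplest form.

Multiply left to right, reducing at each step:
  y · x² = x²y
  (x²y) · y³ = x²y⁴
  (x²y⁴) · x² = xy⁴

Answer: xy⁴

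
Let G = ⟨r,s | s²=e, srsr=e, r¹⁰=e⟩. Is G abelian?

r·s = rs but s·r = r⁹s, so r·s ≠ s·r and G is not abelian.

Answer: No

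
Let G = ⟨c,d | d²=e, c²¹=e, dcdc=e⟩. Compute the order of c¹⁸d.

Compute successive powers until reaching e:
  (c¹⁸d)¹ = c¹⁸d, (c¹⁸d)² = e.
The smallest positive k with (c¹⁸d)ᵏ = e is 2.

Answer: 2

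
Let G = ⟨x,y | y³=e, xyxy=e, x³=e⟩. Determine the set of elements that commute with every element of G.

An element z ∈ Z(G) iff z commutes with every generator.
For example e is central: e·x = x = x·e; e·y = y = y·e.
Whereas x ∉ Z(G) since x·y = xy ≠ x²y² = y·x.
Checking each of the 12 elements this way gives Z(G) = {e}, of order 1.

Answer: {e}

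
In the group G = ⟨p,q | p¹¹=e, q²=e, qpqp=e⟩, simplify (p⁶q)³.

Compute successive powers of (p⁶q), reducing at each step:
  (p⁶q)²: (p⁶q) · p⁶ = q;   q · q = e
  (p⁶q)³: e · p⁶ = p⁶;   (p⁶) · q = p⁶q

Answer: p⁶q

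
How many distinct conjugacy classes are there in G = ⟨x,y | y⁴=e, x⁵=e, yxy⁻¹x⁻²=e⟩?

The conjugacy classes (representative and size) are:
  [e] (size 1), [x⁴] (size 4), [x²y] (size 5), [y²] (size 5), [x³y³] (size 5).
Class equation: 1 + 4 + 5 + 5 + 5 = 20 = |G|. So G has 5 conjugacy classes.

Answer: 5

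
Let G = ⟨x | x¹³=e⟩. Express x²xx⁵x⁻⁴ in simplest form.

Multiply left to right, reducing at each step:
  (x²) · x = x³
  (x³) · x⁵ = x⁸
  (x⁸) · x⁻⁴ = x⁴

Answer: x⁴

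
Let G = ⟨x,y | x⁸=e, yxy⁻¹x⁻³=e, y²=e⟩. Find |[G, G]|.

G' = [G, G] is generated by all commutators. The generator-pair commutators are: [x, y] = x⁶.
The subgroup they normally generate is {e, x², x⁴, x⁶}, of order 4.
Check: |G/G'| = 16/4 = 4 is the order of the abelianisation.

Answer: 4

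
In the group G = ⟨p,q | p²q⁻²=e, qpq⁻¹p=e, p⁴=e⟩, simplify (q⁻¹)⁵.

Compute successive powers of (q⁻¹), reducing at each step:
  (q⁻¹)²: (q⁻¹) · q⁻¹ = p²
  (q⁻¹)³: (p²) · q⁻¹ = q
  (q⁻¹)⁴: q · q⁻¹ = e
  (q⁻¹)⁵: e · q⁻¹ = q⁻¹

Answer: q⁻¹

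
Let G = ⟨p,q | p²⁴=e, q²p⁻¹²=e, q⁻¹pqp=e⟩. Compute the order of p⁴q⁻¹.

Compute successive powers until reaching e:
  (p⁴q⁻¹)¹ = p⁴q⁻¹, (p⁴q⁻¹)² = p¹², (p⁴q⁻¹)³ = p⁴q, (p⁴q⁻¹)⁴ = e.
The smallest positive k with (p⁴q⁻¹)ᵏ = e is 4.

Answer: 4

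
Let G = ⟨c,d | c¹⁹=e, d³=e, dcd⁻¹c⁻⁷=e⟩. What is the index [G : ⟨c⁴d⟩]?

First find ord(c⁴d) by computing successive powers:
  (c⁴d)¹ = c⁴d, (c⁴d)² = c¹³d², (c⁴d)³ = e.
So |⟨c⁴d⟩| = ord(c⁴d) = 3. With |G| = 57, by Lagrange [G : ⟨c⁴d⟩] = 57/3 = 19.

Answer: 19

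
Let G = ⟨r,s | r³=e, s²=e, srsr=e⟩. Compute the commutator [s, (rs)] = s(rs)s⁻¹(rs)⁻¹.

[s, (rs)] = s·(rs)·s⁻¹·(rs)⁻¹.
  s · (rs) = r²
  (r²) · s = r²s
  (r²s) · (rs) = r

Answer: r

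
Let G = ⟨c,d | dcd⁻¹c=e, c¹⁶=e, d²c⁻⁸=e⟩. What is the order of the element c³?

Compute successive powers until reaching e:
  (c³)¹ = c³, (c³)² = c⁶, (c³)³ = c⁹, (c³)⁴ = c¹², (c³)⁵ = c¹⁵, (c³)⁶ = c², (c³)⁷ = c⁵, (c³)⁸ = c⁸, (c³)⁹ = c¹¹, (c³)¹⁰ = c¹⁴, (c³)¹¹ = c, (c³)¹² = c⁴, (c³)¹³ = c⁷, (c³)¹⁴ = c¹⁰, (c³)¹⁵ = c¹³, (c³)¹⁶ = e.
The smallest positive k with (c³)ᵏ = e is 16.

Answer: 16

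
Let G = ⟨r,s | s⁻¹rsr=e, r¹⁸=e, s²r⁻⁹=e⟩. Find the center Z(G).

An element z ∈ Z(G) iff z commutes with every generator.
For example r⁹ is central: (r⁹)·r = r¹⁰ = r·(r⁹); (r⁹)·s = s⁻¹ = s·(r⁹).
Whereas r ∉ Z(G) since r·s = rs ≠ r⁸s⁻¹ = s·r.
Checking each of the 36 elements this way gives Z(G) = {e, r⁹}, of order 2.

Answer: {e, r⁹}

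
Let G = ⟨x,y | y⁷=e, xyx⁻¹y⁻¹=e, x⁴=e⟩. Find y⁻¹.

The order of y is 7 (smallest k with yᵏ = e), so y⁻¹ = y⁶ = y⁶.
Check: y · (y⁶) → y · y⁶ = e, giving e as required.

Answer: y⁶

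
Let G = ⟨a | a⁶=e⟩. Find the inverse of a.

The order of a is 6 (smallest k with aᵏ = e), so a⁻¹ = a⁵ = a⁵.
Check: a · (a⁵) → a · a⁵ = e, giving e as required.

Answer: a⁵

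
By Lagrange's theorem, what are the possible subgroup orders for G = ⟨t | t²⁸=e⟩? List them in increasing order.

|G| = 28 = 2² · 7. By Lagrange's theorem the order of any subgroup divides 28; the divisors of 28 are 1, 2, 4, 7, 14, 28.

Answer: 1, 2, 4, 7, 14, 28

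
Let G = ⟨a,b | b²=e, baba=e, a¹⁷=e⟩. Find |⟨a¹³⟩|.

|⟨a¹³⟩| equals the order of a¹³. Compute successive powers until reaching e:
  (a¹³)¹ = a¹³, (a¹³)² = a⁹, (a¹³)³ = a⁵, (a¹³)⁴ = a, (a¹³)⁵ = a¹⁴, (a¹³)⁶ = a¹⁰, (a¹³)⁷ = a⁶, (a¹³)⁸ = a², (a¹³)⁹ = a¹⁵, (a¹³)¹⁰ = a¹¹, (a¹³)¹¹ = a⁷, (a¹³)¹² = a³, (a¹³)¹³ = a¹⁶, (a¹³)¹⁴ = a¹², (a¹³)¹⁵ = a⁸, (a¹³)¹⁶ = a⁴, (a¹³)¹⁷ = e.
The smallest positive k with (a¹³)ᵏ = e is 17, so |⟨a¹³⟩| = 17.

Answer: 17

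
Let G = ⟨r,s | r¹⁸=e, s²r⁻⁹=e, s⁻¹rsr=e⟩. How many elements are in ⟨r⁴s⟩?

|⟨r⁴s⟩| equals the order of r⁴s. Compute successive powers until reaching e:
  (r⁴s)¹ = r⁴s, (r⁴s)² = r⁹, (r⁴s)³ = r⁴s⁻¹, (r⁴s)⁴ = e.
The smallest positive k with (r⁴s)ᵏ = e is 4, so |⟨r⁴s⟩| = 4.

Answer: 4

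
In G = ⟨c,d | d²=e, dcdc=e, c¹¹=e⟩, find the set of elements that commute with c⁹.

⟨c⁹⟩ ⊆ C_G(c⁹) since powers of c⁹ commute with c⁹; so |C_G(c⁹)| ≥ |⟨c⁹⟩| = 11.
By orbit–stabilizer, |C_G(c⁹)| = |G| / |conj. class of c⁹| = 22 / 2 = 11.
The 11 elements commuting with c⁹ are {e, c, c², c³, c⁴, c⁵, c⁶, c⁷, c⁸, c⁹, c¹⁰}.

Answer: {e, c, c², c³, c⁴, c⁵, c⁶, c⁷, c⁸, c⁹, c¹⁰}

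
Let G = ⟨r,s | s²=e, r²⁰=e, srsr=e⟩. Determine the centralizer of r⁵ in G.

⟨r⁵⟩ ⊆ C_G(r⁵) since powers of r⁵ commute with r⁵; so |C_G(r⁵)| ≥ |⟨r⁵⟩| = 4.
By orbit–stabilizer, |C_G(r⁵)| = |G| / |conj. class of r⁵| = 40 / 2 = 20.
The 20 elements commuting with r⁵ are {e, r, r², r³, r⁴, r⁵, r⁶, r⁷, r⁸, r⁹, r¹⁰, r¹¹, r¹², r¹³, r¹⁴, r¹⁵, r¹⁶, r¹⁷, r¹⁸, r¹⁹}.

Answer: {e, r, r², r³, r⁴, r⁵, r⁶, r⁷, r⁸, r⁹, r¹⁰, r¹¹, r¹², r¹³, r¹⁴, r¹⁵, r¹⁶, r¹⁷, r¹⁸, r¹⁹}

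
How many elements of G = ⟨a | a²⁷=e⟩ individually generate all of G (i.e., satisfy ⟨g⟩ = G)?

G is cyclic of order 27. An element generates G iff its order is 27, and a cyclic group of order 27 has exactly φ(27) = 18 such elements.

Answer: 18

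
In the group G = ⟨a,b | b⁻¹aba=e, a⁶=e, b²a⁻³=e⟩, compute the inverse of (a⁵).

The order of (a⁵) is 6 (smallest k with (a⁵)ᵏ = e), so (a⁵)⁻¹ = (a⁵)⁵ = a.
Check: (a⁵) · a → (a⁵) · a = e, giving e as required.

Answer: a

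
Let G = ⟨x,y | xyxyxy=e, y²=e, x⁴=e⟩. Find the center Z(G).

An element z ∈ Z(G) iff z commutes with every generator.
For example e is central: e·x = x = x·e; e·y = y = y·e.
Whereas x ∉ Z(G) since x·y = xy ≠ yx = y·x.
Checking each of the 24 elements this way gives Z(G) = {e}, of order 1.

Answer: {e}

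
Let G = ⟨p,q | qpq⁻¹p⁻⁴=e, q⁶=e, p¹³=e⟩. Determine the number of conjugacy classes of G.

The conjugacy classes (representative and size) are:
  [e] (size 1), [p⁴] (size 6), [p¹¹] (size 6), [p⁷q] (size 13), [p⁸q²] (size 13), [p¹²q³] (size 13), [p⁵q⁴] (size 13), [p¹¹q⁵] (size 13).
Class equation: 1 + 6 + 6 + 13 + 13 + 13 + 13 + 13 = 78 = |G|. So G has 8 conjugacy classes.

Answer: 8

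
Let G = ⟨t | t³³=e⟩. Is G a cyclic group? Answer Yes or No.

|G| = 33. The element t has order 33 (its powers give 33 distinct elements), so ⟨t⟩ = G and G is cyclic.

Answer: Yes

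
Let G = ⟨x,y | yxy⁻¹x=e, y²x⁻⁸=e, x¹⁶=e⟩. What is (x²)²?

Compute successive powers of (x²), reducing at each step:
  (x²)²: (x²) · x² = x⁴

Answer: x⁴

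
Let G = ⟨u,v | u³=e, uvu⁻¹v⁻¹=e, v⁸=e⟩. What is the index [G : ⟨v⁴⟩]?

First find ord(v⁴) by computing successive powers:
  (v⁴)¹ = v⁴, (v⁴)² = e.
So |⟨v⁴⟩| = ord(v⁴) = 2. With |G| = 24, by Lagrange [G : ⟨v⁴⟩] = 24/2 = 12.

Answer: 12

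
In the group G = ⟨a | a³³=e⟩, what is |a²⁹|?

Compute successive powers until reaching e:
  (a²⁹)¹ = a²⁹, (a²⁹)² = a²⁵, (a²⁹)³ = a²¹, (a²⁹)⁴ = a¹⁷, (a²⁹)⁵ = a¹³, (a²⁹)⁶ = a⁹, (a²⁹)⁷ = a⁵, (a²⁹)⁸ = a, (a²⁹)⁹ = a³⁰, (a²⁹)¹⁰ = a²⁶, (a²⁹)¹¹ = a²², (a²⁹)¹² = a¹⁸, (a²⁹)¹³ = a¹⁴, (a²⁹)¹⁴ = a¹⁰, (a²⁹)¹⁵ = a⁶, (a²⁹)¹⁶ = a², (a²⁹)¹⁷ = a³¹, (a²⁹)¹⁸ = a²⁷, (a²⁹)¹⁹ = a²³, (a²⁹)²⁰ = a¹⁹, (a²⁹)²¹ = a¹⁵, (a²⁹)²² = a¹¹, (a²⁹)²³ = a⁷, (a²⁹)²⁴ = a³, (a²⁹)²⁵ = a³², (a²⁹)²⁶ = a²⁸, (a²⁹)²⁷ = a²⁴, (a²⁹)²⁸ = a²⁰, (a²⁹)²⁹ = a¹⁶, (a²⁹)³⁰ = a¹², (a²⁹)³¹ = a⁸, (a²⁹)³² = a⁴, (a²⁹)³³ = e.
The smallest positive k with (a²⁹)ᵏ = e is 33.

Answer: 33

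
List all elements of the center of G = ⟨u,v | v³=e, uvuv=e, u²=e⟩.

An element z ∈ Z(G) iff z commutes with every generator.
For example e is central: e·u = u = u·e; e·v = v = v·e.
Whereas u ∉ Z(G) since u·v = uv ≠ uv² = v·u.
Checking each of the 6 elements this way gives Z(G) = {e}, of order 1.

Answer: {e}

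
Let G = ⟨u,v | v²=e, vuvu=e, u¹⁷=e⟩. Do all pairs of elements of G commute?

u·v = uv but v·u = u¹⁶v, so u·v ≠ v·u and G is not abelian.

Answer: No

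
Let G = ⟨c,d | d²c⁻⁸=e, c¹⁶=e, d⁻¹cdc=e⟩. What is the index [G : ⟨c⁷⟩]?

First find ord(c⁷) by computing successive powers:
  (c⁷)¹ = c⁷, (c⁷)² = c¹⁴, (c⁷)³ = c⁵, (c⁷)⁴ = c¹², (c⁷)⁵ = c³, (c⁷)⁶ = c¹⁰, (c⁷)⁷ = c, (c⁷)⁸ = c⁸, (c⁷)⁹ = c¹⁵, (c⁷)¹⁰ = c⁶, (c⁷)¹¹ = c¹³, (c⁷)¹² = c⁴, (c⁷)¹³ = c¹¹, (c⁷)¹⁴ = c², (c⁷)¹⁵ = c⁹, (c⁷)¹⁶ = e.
So |⟨c⁷⟩| = ord(c⁷) = 16. With |G| = 32, by Lagrange [G : ⟨c⁷⟩] = 32/16 = 2.

Answer: 2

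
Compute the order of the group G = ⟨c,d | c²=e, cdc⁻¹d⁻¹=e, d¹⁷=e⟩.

Enumerate words in the generators, reducing via the relations: the distinct elements are
  {c, d, e, cd, d², d³, d⁴, d⁵, d⁶, d⁷, d⁸, d⁹, cd², cd³, cd⁴, cd⁵, cd⁶, cd⁷, cd⁸, cd⁹, d¹², d¹³, d¹¹, d¹⁰, d¹⁴, d¹⁵, d¹⁶, cd¹², cd¹³, cd¹¹, cd¹⁰, cd¹⁴, cd¹⁵, cd¹⁶}.
No further products give new elements, so |G| = 34.

Answer: 34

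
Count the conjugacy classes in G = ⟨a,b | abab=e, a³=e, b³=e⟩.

The conjugacy classes (representative and size) are:
  [e] (size 1), [ba²] (size 4), [b²a] (size 4), [a²b²] (size 3).
Class equation: 1 + 4 + 4 + 3 = 12 = |G|. So G has 4 conjugacy classes.

Answer: 4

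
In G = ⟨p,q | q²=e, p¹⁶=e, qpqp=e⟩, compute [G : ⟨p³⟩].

First find ord(p³) by computing successive powers:
  (p³)¹ = p³, (p³)² = p⁶, (p³)³ = p⁹, (p³)⁴ = p¹², (p³)⁵ = p¹⁵, (p³)⁶ = p², (p³)⁷ = p⁵, (p³)⁸ = p⁸, (p³)⁹ = p¹¹, (p³)¹⁰ = p¹⁴, (p³)¹¹ = p, (p³)¹² = p⁴, (p³)¹³ = p⁷, (p³)¹⁴ = p¹⁰, (p³)¹⁵ = p¹³, (p³)¹⁶ = e.
So |⟨p³⟩| = ord(p³) = 16. With |G| = 32, by Lagrange [G : ⟨p³⟩] = 32/16 = 2.

Answer: 2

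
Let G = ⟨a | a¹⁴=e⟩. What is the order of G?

G is generated by a single element, so G is cyclic. The relator gives a¹⁴ = e and no smaller power is forced to be e, so the 14 powers {a, e, a², a³, a⁴, a⁵, a⁶, a⁷, a⁸, a⁹, a¹², a¹³, a¹¹, a¹⁰} are distinct. Hence |G| = 14.

Answer: 14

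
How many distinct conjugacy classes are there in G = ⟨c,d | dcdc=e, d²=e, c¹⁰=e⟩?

The conjugacy classes (representative and size) are:
  [e] (size 1), [c] (size 2), [c²] (size 2), [c³] (size 2), [c⁴] (size 2), [c⁵] (size 1), [c²d] (size 5), [c³d] (size 5).
Class equation: 1 + 2 + 2 + 2 + 2 + 1 + 5 + 5 = 20 = |G|. So G has 8 conjugacy classes.

Answer: 8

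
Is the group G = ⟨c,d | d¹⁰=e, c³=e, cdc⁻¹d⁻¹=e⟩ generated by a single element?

|G| = 30. The element cd has order 30 (its powers give 30 distinct elements), so ⟨cd⟩ = G and G is cyclic.

Answer: Yes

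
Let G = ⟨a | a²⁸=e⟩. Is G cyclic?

|G| = 28. The element a has order 28 (its powers give 28 distinct elements), so ⟨a⟩ = G and G is cyclic.

Answer: Yes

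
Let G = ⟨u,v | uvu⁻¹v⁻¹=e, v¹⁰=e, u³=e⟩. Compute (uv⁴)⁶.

Compute successive powers of (uv⁴), reducing at each step:
  (uv⁴)²: (uv⁴) · u = u²v⁴;   (u²v⁴) · v⁴ = u²v⁸
  (uv⁴)³: (u²v⁸) · u = v⁸;   (v⁸) · v⁴ = v²
  (uv⁴)⁴: (v²) · u = uv²;   (uv²) · v⁴ = uv⁶
  (uv⁴)⁵: (uv⁶) · u = u²v⁶;   (u²v⁶) · v⁴ = u²
  (uv⁴)⁶: (u²) · u = e;   e · v⁴ = v⁴

Answer: v⁴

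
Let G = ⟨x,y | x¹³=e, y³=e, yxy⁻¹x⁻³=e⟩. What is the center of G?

An element z ∈ Z(G) iff z commutes with every generator.
For example e is central: e·x = x = x·e; e·y = y = y·e.
Whereas x ∉ Z(G) since x·y = xy ≠ x³y = y·x.
Checking each of the 39 elements this way gives Z(G) = {e}, of order 1.

Answer: {e}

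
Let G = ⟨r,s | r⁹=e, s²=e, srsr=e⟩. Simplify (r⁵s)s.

Compute (r⁵s) · s by multiplying left to right and reducing via the relations at each step:
  (r⁵s) · s = r⁵

Answer: r⁵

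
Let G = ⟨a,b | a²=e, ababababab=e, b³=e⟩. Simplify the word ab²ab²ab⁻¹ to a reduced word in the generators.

Multiply left to right, reducing at each step:
  a · b² = ab²
  (ab²) · a = ab²a
  (ab²a) · b² = ab²ab²
  (ab²ab²) · a = ab²ab²a
  (ab²ab²a) · b⁻¹ = baba

Answer: baba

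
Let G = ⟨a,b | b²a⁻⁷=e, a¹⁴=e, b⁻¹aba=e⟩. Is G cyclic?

Every cyclic group is abelian. But a·b = ab while b·a = a⁶b⁻¹, so a·b ≠ b·a and G is not abelian. Hence G is not cyclic.

Answer: No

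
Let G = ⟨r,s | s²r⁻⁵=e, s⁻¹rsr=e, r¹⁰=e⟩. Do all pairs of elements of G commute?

r·s = rs but s·r = r⁴s⁻¹, so r·s ≠ s·r and G is not abelian.

Answer: No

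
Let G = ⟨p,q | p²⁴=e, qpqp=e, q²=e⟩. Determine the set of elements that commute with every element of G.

An element z ∈ Z(G) iff z commutes with every generator.
For example p¹² is central: (p¹²)·p = p¹³ = p·(p¹²); (p¹²)·q = p¹²q = q·(p¹²).
Whereas p ∉ Z(G) since p·q = pq ≠ p²³q = q·p.
Checking each of the 48 elements this way gives Z(G) = {e, p¹²}, of order 2.

Answer: {e, p¹²}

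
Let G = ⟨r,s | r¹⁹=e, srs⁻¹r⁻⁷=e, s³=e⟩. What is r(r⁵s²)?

Compute r · (r⁵s²) by multiplying left to right and reducing via the relations at each step:
  r · r⁵ = r⁶
  (r⁶) · s² = r⁶s²

Answer: r⁶s²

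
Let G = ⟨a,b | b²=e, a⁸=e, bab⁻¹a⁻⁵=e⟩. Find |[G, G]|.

G' = [G, G] is generated by all commutators. The generator-pair commutators are: [a, b] = a⁴.
The subgroup they normally generate is {e, a⁴}, of order 2.
Check: |G/G'| = 16/2 = 8 is the order of the abelianisation.

Answer: 2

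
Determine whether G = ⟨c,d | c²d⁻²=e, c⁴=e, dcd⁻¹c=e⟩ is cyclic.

Every cyclic group is abelian. But c·d = cd while d·c = cd⁻¹, so c·d ≠ d·c and G is not abelian. Hence G is not cyclic.

Answer: No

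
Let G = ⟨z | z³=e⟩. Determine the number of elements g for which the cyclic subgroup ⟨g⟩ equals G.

G is cyclic of order 3. An element generates G iff its order is 3, and a cyclic group of order 3 has exactly φ(3) = 2 such elements.

Answer: 2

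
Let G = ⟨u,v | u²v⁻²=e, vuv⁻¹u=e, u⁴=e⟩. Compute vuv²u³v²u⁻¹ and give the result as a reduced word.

Multiply left to right, reducing at each step:
  v · u = uv⁻¹
  (uv⁻¹) · v² = uv
  (uv) · u³ = v⁻¹
  (v⁻¹) · v² = v
  v · u⁻¹ = uv

Answer: uv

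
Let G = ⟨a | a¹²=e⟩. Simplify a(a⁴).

Compute a · (a⁴) by multiplying left to right and reducing via the relations at each step:
  a · a⁴ = a⁵

Answer: a⁵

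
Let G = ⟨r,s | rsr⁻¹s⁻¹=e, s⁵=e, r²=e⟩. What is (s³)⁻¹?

The order of (s³) is 5 (smallest k with (s³)ᵏ = e), so (s³)⁻¹ = (s³)⁴ = s².
Check: (s³) · (s²) → (s³) · s² = e, giving e as required.

Answer: s²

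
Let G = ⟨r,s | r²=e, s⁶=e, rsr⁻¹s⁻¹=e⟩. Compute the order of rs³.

Compute successive powers until reaching e:
  (rs³)¹ = rs³, (rs³)² = e.
The smallest positive k with (rs³)ᵏ = e is 2.

Answer: 2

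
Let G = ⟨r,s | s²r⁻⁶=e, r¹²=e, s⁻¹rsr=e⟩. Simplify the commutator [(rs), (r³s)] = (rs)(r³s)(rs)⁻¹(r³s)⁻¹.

[(rs), (r³s)] = (rs)·(r³s)·(rs)⁻¹·(r³s)⁻¹.
  (rs) · (r³s) = r⁴
  (r⁴) · (rs⁻¹) = r⁵s⁻¹
  (r⁵s⁻¹) · (r³s⁻¹) = r⁸

Answer: r⁸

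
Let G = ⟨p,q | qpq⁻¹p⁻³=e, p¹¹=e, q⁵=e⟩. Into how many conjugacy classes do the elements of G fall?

The conjugacy classes (representative and size) are:
  [e] (size 1), [p³] (size 5), [p⁶] (size 5), [p⁷q] (size 11), [p⁹q²] (size 11), [p⁷q³] (size 11), [p⁷q⁴] (size 11).
Class equation: 1 + 5 + 5 + 11 + 11 + 11 + 11 = 55 = |G|. So G has 7 conjugacy classes.

Answer: 7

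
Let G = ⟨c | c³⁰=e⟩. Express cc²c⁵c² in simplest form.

Multiply left to right, reducing at each step:
  c · c² = c³
  (c³) · c⁵ = c⁸
  (c⁸) · c² = c¹⁰

Answer: c¹⁰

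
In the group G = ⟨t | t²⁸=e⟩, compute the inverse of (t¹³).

The order of (t¹³) is 28 (smallest k with (t¹³)ᵏ = e), so (t¹³)⁻¹ = (t¹³)²⁷ = t¹⁵.
Check: (t¹³) · (t¹⁵) → (t¹³) · t¹⁵ = e, giving e as required.

Answer: t¹⁵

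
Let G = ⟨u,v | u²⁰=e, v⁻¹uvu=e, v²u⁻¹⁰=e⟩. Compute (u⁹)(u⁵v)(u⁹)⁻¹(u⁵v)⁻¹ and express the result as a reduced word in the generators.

[(u⁹), (u⁵v)] = (u⁹)·(u⁵v)·(u⁹)⁻¹·(u⁵v)⁻¹.
  (u⁹) · (u⁵v) = u⁴v⁻¹
  (u⁴v⁻¹) · (u¹¹) = u³v
  (u³v) · (u⁵v⁻¹) = u¹⁸

Answer: u¹⁸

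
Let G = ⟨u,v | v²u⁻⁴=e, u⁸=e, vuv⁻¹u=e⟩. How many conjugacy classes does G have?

The conjugacy classes (representative and size) are:
  [e] (size 1), [u⁷] (size 2), [u²] (size 2), [u⁵] (size 2), [u⁴] (size 1), [u²v⁻¹] (size 4), [u³v] (size 4).
Class equation: 1 + 2 + 2 + 2 + 1 + 4 + 4 = 16 = |G|. So G has 7 conjugacy classes.

Answer: 7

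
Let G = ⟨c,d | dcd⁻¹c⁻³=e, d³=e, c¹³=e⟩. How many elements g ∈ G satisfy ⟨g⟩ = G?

⟨g⟩ = G would require ord(g) = |G| = 39, but the maximum element order in G is 13 < 39. So G is not cyclic and no single element generates it: the count is 0.

Answer: 0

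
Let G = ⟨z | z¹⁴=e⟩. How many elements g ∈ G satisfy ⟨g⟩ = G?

G is cyclic of order 14. An element generates G iff its order is 14, and a cyclic group of order 14 has exactly φ(14) = 6 such elements.

Answer: 6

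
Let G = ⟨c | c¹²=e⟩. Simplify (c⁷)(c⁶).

Compute (c⁷) · (c⁶) by multiplying left to right and reducing via the relations at each step:
  (c⁷) · c⁶ = c

Answer: c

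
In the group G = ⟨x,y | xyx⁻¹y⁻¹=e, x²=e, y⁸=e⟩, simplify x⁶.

Compute successive powers of x, reducing at each step:
  x²: x · x = e
  x³: e · x = x
  x⁴: x · x = e
  x⁵: e · x = x
  x⁶: x · x = e

Answer: e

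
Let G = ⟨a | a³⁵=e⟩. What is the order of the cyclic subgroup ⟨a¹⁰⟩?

|⟨a¹⁰⟩| equals the order of a¹⁰. Compute successive powers until reaching e:
  (a¹⁰)¹ = a¹⁰, (a¹⁰)² = a²⁰, (a¹⁰)³ = a³⁰, (a¹⁰)⁴ = a⁵, (a¹⁰)⁵ = a¹⁵, (a¹⁰)⁶ = a²⁵, (a¹⁰)⁷ = e.
The smallest positive k with (a¹⁰)ᵏ = e is 7, so |⟨a¹⁰⟩| = 7.

Answer: 7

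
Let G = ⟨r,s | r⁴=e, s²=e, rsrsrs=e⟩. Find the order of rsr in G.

Compute successive powers until reaching e:
  (rsr)¹ = rsr, (rsr)² = sr²s, (rsr)³ = r³sr³, (rsr)⁴ = e.
The smallest positive k with (rsr)ᵏ = e is 4.

Answer: 4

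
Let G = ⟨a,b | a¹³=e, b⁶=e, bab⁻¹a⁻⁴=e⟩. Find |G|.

Enumerate words in the generators, reducing via the relations: the distinct elements are
  {a, b, e, ab, a², a³, a⁴, a⁵, a⁶, a⁷, a⁸, a⁹, b², b³, b⁴, b⁵, ab², ab³, ab⁴, ab⁵, a²b, a³b, a¹², a¹¹, a¹⁰, a⁴b, a⁵b, a⁶b, a⁷b, a⁸b, a⁹b, a²b², a²b³, a²b⁴, a²b⁵, a³b², a³b³, a³b⁴, a³b⁵, a¹²b, a¹¹b, a¹⁰b, a⁴b², a⁴b³, a⁴b⁴, a⁴b⁵, a⁵b², a⁵b³, a⁵b⁴, a⁵b⁵, a⁶b², a⁶b³, a⁶b⁴, a⁶b⁵, a⁷b², a⁷b³, a⁷b⁴, a⁷b⁵, a⁸b², a⁸b³, a⁸b⁴, a⁸b⁵, a⁹b², a⁹b³, a⁹b⁴, a⁹b⁵, a¹²b², a¹²b³, a¹²b⁴, a¹²b⁵, a¹¹b², a¹¹b³, a¹¹b⁴, a¹¹b⁵, a¹⁰b², a¹⁰b³, a¹⁰b⁴, a¹⁰b⁵}.
No further products give new elements, so |G| = 78.

Answer: 78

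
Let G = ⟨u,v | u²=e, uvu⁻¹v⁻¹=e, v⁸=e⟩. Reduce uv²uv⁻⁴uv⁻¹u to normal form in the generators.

Multiply left to right, reducing at each step:
  u · v² = uv²
  (uv²) · u = v²
  (v²) · v⁻⁴ = v⁶
  (v⁶) · u = uv⁶
  (uv⁶) · v⁻¹ = uv⁵
  (uv⁵) · u = v⁵

Answer: v⁵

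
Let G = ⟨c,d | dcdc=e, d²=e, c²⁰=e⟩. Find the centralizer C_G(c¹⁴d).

⟨c¹⁴d⟩ ⊆ C_G(c¹⁴d) since powers of c¹⁴d commute with c¹⁴d; so |C_G(c¹⁴d)| ≥ |⟨c¹⁴d⟩| = 2.
By orbit–stabilizer, |C_G(c¹⁴d)| = |G| / |conj. class of c¹⁴d| = 40 / 10 = 4.
The 4 elements commuting with c¹⁴d are {e, c¹⁰, c⁴d, c¹⁴d}.

Answer: {e, c¹⁰, c⁴d, c¹⁴d}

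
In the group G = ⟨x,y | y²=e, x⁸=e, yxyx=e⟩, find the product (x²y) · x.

Compute (x²y) · x by multiplying left to right and reducing via the relations at each step:
  (x²y) · x = xy

Answer: xy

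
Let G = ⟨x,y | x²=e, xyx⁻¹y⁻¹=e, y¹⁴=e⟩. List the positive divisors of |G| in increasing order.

|G| = 28 = 2² · 7. By Lagrange's theorem the order of any subgroup divides 28; the divisors of 28 are 1, 2, 4, 7, 14, 28.

Answer: 1, 2, 4, 7, 14, 28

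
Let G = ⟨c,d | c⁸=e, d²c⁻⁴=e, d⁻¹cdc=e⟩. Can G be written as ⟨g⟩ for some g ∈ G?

Every cyclic group is abelian. But c·d = cd while d·c = c³d⁻¹, so c·d ≠ d·c and G is not abelian. Hence G is not cyclic.

Answer: No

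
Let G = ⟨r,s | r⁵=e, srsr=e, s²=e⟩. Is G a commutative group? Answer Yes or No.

r·s = rs but s·r = r⁴s, so r·s ≠ s·r and G is not abelian.

Answer: No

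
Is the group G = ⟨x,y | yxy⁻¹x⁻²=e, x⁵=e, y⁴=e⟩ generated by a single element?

Every cyclic group is abelian. But x·y = xy while y·x = x²y, so x·y ≠ y·x and G is not abelian. Hence G is not cyclic.

Answer: No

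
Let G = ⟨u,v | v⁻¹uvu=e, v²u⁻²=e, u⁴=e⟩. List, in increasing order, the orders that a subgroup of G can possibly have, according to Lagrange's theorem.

|G| = 8 = 2³. By Lagrange's theorem the order of any subgroup divides 8; the divisors of 8 are 1, 2, 4, 8.

Answer: 1, 2, 4, 8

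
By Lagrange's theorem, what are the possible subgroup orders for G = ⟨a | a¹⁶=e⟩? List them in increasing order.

|G| = 16 = 2⁴. By Lagrange's theorem the order of any subgroup divides 16; the divisors of 16 are 1, 2, 4, 8, 16.

Answer: 1, 2, 4, 8, 16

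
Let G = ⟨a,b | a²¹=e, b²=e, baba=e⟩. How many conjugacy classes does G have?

The conjugacy classes (representative and size) are:
  [e] (size 1), [a²⁰] (size 2), [a²] (size 2), [a³] (size 2), [a¹⁷] (size 2), [a⁵] (size 2), [a⁶] (size 2), [a⁷] (size 2), [a⁸] (size 2), [a⁹] (size 2), [a¹⁰] (size 2), [b] (size 21).
Class equation: 1 + 2 + 2 + 2 + 2 + 2 + 2 + 2 + 2 + 2 + 2 + 21 = 42 = |G|. So G has 12 conjugacy classes.

Answer: 12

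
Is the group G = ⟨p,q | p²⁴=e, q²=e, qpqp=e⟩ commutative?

p·q = pq but q·p = p²³q, so p·q ≠ q·p and G is not abelian.

Answer: No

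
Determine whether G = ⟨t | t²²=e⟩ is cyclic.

|G| = 22. The element t has order 22 (its powers give 22 distinct elements), so ⟨t⟩ = G and G is cyclic.

Answer: Yes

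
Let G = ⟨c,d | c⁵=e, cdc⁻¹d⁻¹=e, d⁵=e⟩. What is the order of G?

Enumerate words in the generators, reducing via the relations: the distinct elements are
  {c, d, e, cd, c², c³, c⁴, d², d³, d⁴, cd², cd³, cd⁴, c²d, c³d, c⁴d, c²d², c²d³, c²d⁴, c³d², c³d³, c³d⁴, c⁴d², c⁴d³, c⁴d⁴}.
No further products give new elements, so |G| = 25.

Answer: 25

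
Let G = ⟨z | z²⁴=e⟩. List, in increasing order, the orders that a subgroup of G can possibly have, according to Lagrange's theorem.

|G| = 24 = 2³ · 3. By Lagrange's theorem the order of any subgroup divides 24; the divisors of 24 are 1, 2, 3, 4, 6, 8, 12, 24.

Answer: 1, 2, 3, 4, 6, 8, 12, 24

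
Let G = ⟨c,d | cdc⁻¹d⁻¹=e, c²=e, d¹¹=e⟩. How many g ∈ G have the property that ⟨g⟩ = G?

G is cyclic of order 22. An element generates G iff its order is 22, and a cyclic group of order 22 has exactly φ(22) = 10 such elements.

Answer: 10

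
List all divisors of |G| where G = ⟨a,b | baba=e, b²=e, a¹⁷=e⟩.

|G| = 34 = 2 · 17. By Lagrange's theorem the order of any subgroup divides 34; the divisors of 34 are 1, 2, 17, 34.

Answer: 1, 2, 17, 34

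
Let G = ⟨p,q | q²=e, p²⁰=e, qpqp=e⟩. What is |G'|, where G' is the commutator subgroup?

G' = [G, G] is generated by all commutators. The generator-pair commutators are: [p, q] = p².
The subgroup they normally generate is {e, p², p⁴, p⁶, p⁸, p¹⁰, p¹², p¹⁴, p¹⁶, p¹⁸}, of order 10.
Check: |G/G'| = 40/10 = 4 is the order of the abelianisation.

Answer: 10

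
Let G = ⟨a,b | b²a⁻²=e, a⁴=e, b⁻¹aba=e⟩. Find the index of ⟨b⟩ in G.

First find ord(b) by computing successive powers:
  b¹ = b, b² = a², b³ = b⁻¹, b⁴ = e.
So |⟨b⟩| = ord(b) = 4. With |G| = 8, by Lagrange [G : ⟨b⟩] = 8/4 = 2.

Answer: 2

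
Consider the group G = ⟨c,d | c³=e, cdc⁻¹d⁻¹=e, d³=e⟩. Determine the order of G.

Enumerate words in the generators, reducing via the relations: the distinct elements are
  {c, d, e, cd, c², d², cd², c²d, c²d²}.
No further products give new elements, so |G| = 9.

Answer: 9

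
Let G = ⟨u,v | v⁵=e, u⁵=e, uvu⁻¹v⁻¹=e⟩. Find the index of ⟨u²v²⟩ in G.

First find ord(u²v²) by computing successive powers:
  (u²v²)¹ = u²v², (u²v²)² = u⁴v⁴, (u²v²)³ = uv, (u²v²)⁴ = u³v³, (u²v²)⁵ = e.
So |⟨u²v²⟩| = ord(u²v²) = 5. With |G| = 25, by Lagrange [G : ⟨u²v²⟩] = 25/5 = 5.

Answer: 5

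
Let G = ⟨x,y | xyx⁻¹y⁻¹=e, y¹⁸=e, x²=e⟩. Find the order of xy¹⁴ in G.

Compute successive powers until reaching e:
  (xy¹⁴)¹ = xy¹⁴, (xy¹⁴)² = y¹⁰, (xy¹⁴)³ = xy⁶, (xy¹⁴)⁴ = y², (xy¹⁴)⁵ = xy¹⁶, (xy¹⁴)⁶ = y¹², (xy¹⁴)⁷ = xy⁸, (xy¹⁴)⁸ = y⁴, (xy¹⁴)⁹ = x, (xy¹⁴)¹⁰ = y¹⁴, (xy¹⁴)¹¹ = xy¹⁰, (xy¹⁴)¹² = y⁶, (xy¹⁴)¹³ = xy², (xy¹⁴)¹⁴ = y¹⁶, (xy¹⁴)¹⁵ = xy¹², (xy¹⁴)¹⁶ = y⁸, (xy¹⁴)¹⁷ = xy⁴, (xy¹⁴)¹⁸ = e.
The smallest positive k with (xy¹⁴)ᵏ = e is 18.

Answer: 18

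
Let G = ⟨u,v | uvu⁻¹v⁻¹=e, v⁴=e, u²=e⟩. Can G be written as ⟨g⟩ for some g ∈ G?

|G| = 8, but the maximum element order in G is 4 < 8. No single element generates all of G, so G is not cyclic.

Answer: No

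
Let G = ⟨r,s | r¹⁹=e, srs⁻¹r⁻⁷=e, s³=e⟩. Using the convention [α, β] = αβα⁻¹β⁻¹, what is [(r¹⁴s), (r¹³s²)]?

[(r¹⁴s), (r¹³s²)] = (r¹⁴s)·(r¹³s²)·(r¹⁴s)⁻¹·(r¹³s²)⁻¹.
  (r¹⁴s) · (r¹³s²) = r¹⁰
  (r¹⁰) · (r¹⁷s²) = r⁸s²
  (r⁸s²) · (r⁴s) = r¹⁴

Answer: r¹⁴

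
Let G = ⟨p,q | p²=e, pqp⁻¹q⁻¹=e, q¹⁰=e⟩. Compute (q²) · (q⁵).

Compute (q²) · (q⁵) by multiplying left to right and reducing via the relations at each step:
  (q²) · q⁵ = q⁷

Answer: q⁷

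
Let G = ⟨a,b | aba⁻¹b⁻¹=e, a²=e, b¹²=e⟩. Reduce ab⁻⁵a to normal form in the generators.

Multiply left to right, reducing at each step:
  a · b⁻⁵ = ab⁷
  (ab⁷) · a = b⁷

Answer: b⁷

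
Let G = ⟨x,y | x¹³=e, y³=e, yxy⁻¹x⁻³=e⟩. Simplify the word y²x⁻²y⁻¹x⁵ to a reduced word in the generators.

Multiply left to right, reducing at each step:
  (y²) · x⁻² = x⁸y²
  (x⁸y²) · y⁻¹ = x⁸y
  (x⁸y) · x⁵ = x¹⁰y

Answer: x¹⁰y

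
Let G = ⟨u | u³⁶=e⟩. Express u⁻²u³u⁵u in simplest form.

Multiply left to right, reducing at each step:
  (u³⁴) · u³ = u
  u · u⁵ = u⁶
  (u⁶) · u = u⁷

Answer: u⁷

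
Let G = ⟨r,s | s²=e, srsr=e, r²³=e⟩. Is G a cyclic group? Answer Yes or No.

Every cyclic group is abelian. But r·s = rs while s·r = r²²s, so r·s ≠ s·r and G is not abelian. Hence G is not cyclic.

Answer: No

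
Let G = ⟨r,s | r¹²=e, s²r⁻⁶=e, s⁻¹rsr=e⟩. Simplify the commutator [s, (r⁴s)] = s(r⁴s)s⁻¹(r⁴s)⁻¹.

[s, (r⁴s)] = s·(r⁴s)·s⁻¹·(r⁴s)⁻¹.
  s · (r⁴s) = r²
  (r²) · (s⁻¹) = r²s⁻¹
  (r²s⁻¹) · (r⁴s⁻¹) = r⁴

Answer: r⁴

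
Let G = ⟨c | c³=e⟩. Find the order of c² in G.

Compute successive powers until reaching e:
  (c²)¹ = c², (c²)² = c, (c²)³ = e.
The smallest positive k with (c²)ᵏ = e is 3.

Answer: 3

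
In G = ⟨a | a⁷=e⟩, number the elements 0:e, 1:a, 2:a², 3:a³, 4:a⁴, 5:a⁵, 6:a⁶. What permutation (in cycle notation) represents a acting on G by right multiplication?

(0 1 2 3 4 5 6)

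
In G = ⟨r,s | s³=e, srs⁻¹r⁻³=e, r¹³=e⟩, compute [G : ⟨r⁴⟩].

First find ord(r⁴) by computing successive powers:
  (r⁴)¹ = r⁴, (r⁴)² = r⁸, (r⁴)³ = r¹², (r⁴)⁴ = r³, (r⁴)⁵ = r⁷, (r⁴)⁶ = r¹¹, (r⁴)⁷ = r², (r⁴)⁸ = r⁶, (r⁴)⁹ = r¹⁰, (r⁴)¹⁰ = r, (r⁴)¹¹ = r⁵, (r⁴)¹² = r⁹, (r⁴)¹³ = e.
So |⟨r⁴⟩| = ord(r⁴) = 13. With |G| = 39, by Lagrange [G : ⟨r⁴⟩] = 39/13 = 3.

Answer: 3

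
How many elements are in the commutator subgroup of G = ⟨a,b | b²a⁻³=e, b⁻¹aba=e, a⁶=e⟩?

G' = [G, G] is generated by all commutators. The generator-pair commutators are: [a, b] = a².
The subgroup they normally generate is {e, a², a⁴}, of order 3.
Check: |G/G'| = 12/3 = 4 is the order of the abelianisation.

Answer: 3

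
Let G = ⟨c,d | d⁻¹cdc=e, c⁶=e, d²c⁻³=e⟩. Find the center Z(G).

An element z ∈ Z(G) iff z commutes with every generator.
For example c³ is central: (c³)·c = c⁴ = c·(c³); (c³)·d = d⁻¹ = d·(c³).
Whereas c ∉ Z(G) since c·d = cd ≠ c²d⁻¹ = d·c.
Checking each of the 12 elements this way gives Z(G) = {e, c³}, of order 2.

Answer: {e, c³}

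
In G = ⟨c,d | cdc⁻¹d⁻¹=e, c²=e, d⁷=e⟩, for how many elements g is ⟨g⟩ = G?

G is cyclic of order 14. An element generates G iff its order is 14, and a cyclic group of order 14 has exactly φ(14) = 6 such elements.

Answer: 6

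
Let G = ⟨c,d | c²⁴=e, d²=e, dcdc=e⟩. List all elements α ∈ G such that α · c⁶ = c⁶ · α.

⟨c⁶⟩ ⊆ C_G(c⁶) since powers of c⁶ commute with c⁶; so |C_G(c⁶)| ≥ |⟨c⁶⟩| = 4.
By orbit–stabilizer, |C_G(c⁶)| = |G| / |conj. class of c⁶| = 48 / 2 = 24.
The 24 elements commuting with c⁶ are {e, c, c², c³, c⁴, c⁵, c⁶, c⁷, c⁸, c⁹, c¹⁰, c¹¹, c¹², c¹³, c¹⁴, c¹⁵, c¹⁶, c¹⁷, c¹⁸, c¹⁹, c²⁰, c²¹, c²², c²³}.

Answer: {e, c, c², c³, c⁴, c⁵, c⁶, c⁷, c⁸, c⁹, c¹⁰, c¹¹, c¹², c¹³, c¹⁴, c¹⁵, c¹⁶, c¹⁷, c¹⁸, c¹⁹, c²⁰, c²¹, c²², c²³}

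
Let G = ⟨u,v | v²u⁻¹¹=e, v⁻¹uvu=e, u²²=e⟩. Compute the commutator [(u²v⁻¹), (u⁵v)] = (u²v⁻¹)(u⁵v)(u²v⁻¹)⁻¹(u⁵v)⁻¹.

[(u²v⁻¹), (u⁵v)] = (u²v⁻¹)·(u⁵v)·(u²v⁻¹)⁻¹·(u⁵v)⁻¹.
  (u²v⁻¹) · (u⁵v) = u¹⁹
  (u¹⁹) · (u²v) = u¹⁰v⁻¹
  (u¹⁰v⁻¹) · (u⁵v⁻¹) = u¹⁶

Answer: u¹⁶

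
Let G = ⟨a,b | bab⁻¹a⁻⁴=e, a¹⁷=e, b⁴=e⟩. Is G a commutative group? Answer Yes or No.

a·b = ab but b·a = a⁴b, so a·b ≠ b·a and G is not abelian.

Answer: No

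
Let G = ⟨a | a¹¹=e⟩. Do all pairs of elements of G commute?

G has a single generator, so G is cyclic and hence abelian.

Answer: Yes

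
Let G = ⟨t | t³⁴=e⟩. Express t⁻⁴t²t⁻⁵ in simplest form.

Multiply left to right, reducing at each step:
  (t³⁰) · t² = t³²
  (t³²) · t⁻⁵ = t²⁷

Answer: t²⁷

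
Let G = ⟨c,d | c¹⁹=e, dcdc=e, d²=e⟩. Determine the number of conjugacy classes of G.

The conjugacy classes (representative and size) are:
  [e] (size 1), [c¹⁸] (size 2), [c²] (size 2), [c¹⁶] (size 2), [c⁴] (size 2), [c¹⁴] (size 2), [c¹³] (size 2), [c¹²] (size 2), [c⁸] (size 2), [c⁹] (size 2), [d] (size 19).
Class equation: 1 + 2 + 2 + 2 + 2 + 2 + 2 + 2 + 2 + 2 + 19 = 38 = |G|. So G has 11 conjugacy classes.

Answer: 11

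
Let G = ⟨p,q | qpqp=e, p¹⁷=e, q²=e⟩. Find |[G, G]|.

G' = [G, G] is generated by all commutators. The generator-pair commutators are: [p, q] = p².
The subgroup they normally generate is {e, p, p², p³, p⁴, p⁵, p⁶, p⁷, p⁸, p⁹, p¹⁰, p¹¹, p¹², p¹³, p¹⁴, p¹⁵, p¹⁶}, of order 17.
Check: |G/G'| = 34/17 = 2 is the order of the abelianisation.

Answer: 17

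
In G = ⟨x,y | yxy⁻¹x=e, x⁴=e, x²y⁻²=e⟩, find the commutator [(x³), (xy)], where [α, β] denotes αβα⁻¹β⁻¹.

[(x³), (xy)] = (x³)·(xy)·(x³)⁻¹·(xy)⁻¹.
  (x³) · (xy) = y
  y · x = xy⁻¹
  (xy⁻¹) · (xy⁻¹) = x²

Answer: x²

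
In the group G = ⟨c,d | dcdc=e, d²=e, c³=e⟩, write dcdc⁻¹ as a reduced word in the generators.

Multiply left to right, reducing at each step:
  d · c = c²d
  (c²d) · d = c²
  (c²) · c⁻¹ = c

Answer: c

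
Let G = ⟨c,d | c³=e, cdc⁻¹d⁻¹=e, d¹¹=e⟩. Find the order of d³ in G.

Compute successive powers until reaching e:
  (d³)¹ = d³, (d³)² = d⁶, (d³)³ = d⁹, (d³)⁴ = d, (d³)⁵ = d⁴, (d³)⁶ = d⁷, (d³)⁷ = d¹⁰, (d³)⁸ = d², (d³)⁹ = d⁵, (d³)¹⁰ = d⁸, (d³)¹¹ = e.
The smallest positive k with (d³)ᵏ = e is 11.

Answer: 11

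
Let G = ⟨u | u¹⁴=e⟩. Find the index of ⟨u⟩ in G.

First find ord(u) by computing successive powers:
  u¹ = u, u² = u², u³ = u³, u⁴ = u⁴, u⁵ = u⁵, u⁶ = u⁶, u⁷ = u⁷, u⁸ = u⁸, u⁹ = u⁹, u¹⁰ = u¹⁰, u¹¹ = u¹¹, u¹² = u¹², u¹³ = u¹³, u¹⁴ = e.
So |⟨u⟩| = ord(u) = 14. With |G| = 14, by Lagrange [G : ⟨u⟩] = 14/14 = 1.

Answer: 1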